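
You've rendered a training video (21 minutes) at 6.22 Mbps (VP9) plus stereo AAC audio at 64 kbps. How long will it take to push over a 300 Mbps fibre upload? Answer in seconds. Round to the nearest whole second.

21 min = 1260 s
Audio: 64 kbps = 0.064 Mbps.
Total bitrate: 6.284 Mbps.
File: 6.284 Mbps × 1260 s = 7917.8 Mb.
At 300 Mbps: 7917.8 / 300 = 26.4 s ≈ 26.4 seconds.

26 seconds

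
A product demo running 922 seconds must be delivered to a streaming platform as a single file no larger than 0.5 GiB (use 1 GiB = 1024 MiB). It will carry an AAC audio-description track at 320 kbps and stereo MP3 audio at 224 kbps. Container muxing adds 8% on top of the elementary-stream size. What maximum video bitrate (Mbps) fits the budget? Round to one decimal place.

Budget: 0.5 GiB = 4295.0 Mb.
Stream payload after overhead: 4295.0 / 1.08 = 3976.8 Mb.
Total bitrate budget: 3976.8 Mb / 922 s = 4.313 Mbps.
Audio total: 320 + 224 = 544 kbps = 0.544 Mbps.
Video: 4.313 − 0.544 = 3.769 Mbps.

3.8 Mbps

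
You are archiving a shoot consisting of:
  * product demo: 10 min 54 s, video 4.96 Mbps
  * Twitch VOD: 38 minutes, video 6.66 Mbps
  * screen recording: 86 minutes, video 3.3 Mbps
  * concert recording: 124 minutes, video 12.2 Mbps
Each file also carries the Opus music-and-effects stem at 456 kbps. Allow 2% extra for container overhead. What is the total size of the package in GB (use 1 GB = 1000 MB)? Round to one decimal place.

Audio: 456 kbps = 0.456 Mbps.
product demo: 5.416 Mbps × 654 s × 1.02 = 3612.9 Mb
Twitch VOD: 7.116 Mbps × 2280 s × 1.02 = 16549.0 Mb
screen recording: 3.756 Mbps × 5160 s × 1.02 = 19768.6 Mb
concert recording: 12.656 Mbps × 7440 s × 1.02 = 96043.9 Mb
Total: 135974.3 Mb = 16996.8 MB.
= 17.00 GB.

17.0 GB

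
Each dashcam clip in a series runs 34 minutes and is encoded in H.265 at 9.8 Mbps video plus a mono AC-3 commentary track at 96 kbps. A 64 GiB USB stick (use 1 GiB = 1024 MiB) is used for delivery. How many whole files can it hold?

27

34 min = 2040 s
Audio: 96 kbps = 0.096 Mbps.
Total bitrate: 9.896 Mbps.
Per item: 9.896 Mbps × 2040 s = 20,188 Mb = 2,523 MB.
Capacity: 64 GiB = 549,756 Mb; 27.23 items → 27 complete.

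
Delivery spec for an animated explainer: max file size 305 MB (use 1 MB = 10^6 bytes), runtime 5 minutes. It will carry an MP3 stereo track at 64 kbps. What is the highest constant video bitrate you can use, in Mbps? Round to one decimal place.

Budget: 305 MB = 2440.0 Mb.
5 min = 300 s
Total bitrate budget: 2440.0 Mb / 300 s = 8.133 Mbps.
Audio: 64 kbps = 0.064 Mbps.
Video: 8.133 − 0.064 = 8.069 Mbps.

8.1 Mbps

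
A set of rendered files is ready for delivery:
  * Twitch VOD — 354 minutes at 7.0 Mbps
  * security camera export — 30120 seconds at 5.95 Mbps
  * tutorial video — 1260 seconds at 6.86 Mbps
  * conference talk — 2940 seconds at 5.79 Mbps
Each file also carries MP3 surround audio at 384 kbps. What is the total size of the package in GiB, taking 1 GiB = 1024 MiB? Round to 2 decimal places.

Audio: 384 kbps = 0.384 Mbps.
Twitch VOD: 7.384 Mbps × 21240 s = 156836.2 Mb
security camera export: 6.334 Mbps × 30120 s = 190780.1 Mb
tutorial video: 7.244 Mbps × 1260 s = 9127.4 Mb
conference talk: 6.174 Mbps × 2940 s = 18151.6 Mb
Total: 374895.2 Mb = 46861.9 MB.
= 43.64 GiB.

43.64 GiB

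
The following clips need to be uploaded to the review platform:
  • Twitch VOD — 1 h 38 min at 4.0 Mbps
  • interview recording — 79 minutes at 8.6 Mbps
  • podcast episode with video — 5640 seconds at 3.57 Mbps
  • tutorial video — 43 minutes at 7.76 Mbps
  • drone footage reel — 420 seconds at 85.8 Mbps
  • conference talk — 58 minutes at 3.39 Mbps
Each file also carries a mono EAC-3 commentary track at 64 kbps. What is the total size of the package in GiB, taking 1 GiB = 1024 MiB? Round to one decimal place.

Audio: 64 kbps = 0.064 Mbps.
Twitch VOD: 4.064 Mbps × 5880 s = 23896.3 Mb
interview recording: 8.664 Mbps × 4740 s = 41067.4 Mb
podcast episode with video: 3.634 Mbps × 5640 s = 20495.8 Mb
tutorial video: 7.824 Mbps × 2580 s = 20185.9 Mb
drone footage reel: 85.864 Mbps × 420 s = 36062.9 Mb
conference talk: 3.454 Mbps × 3480 s = 12019.9 Mb
Total: 153728.2 Mb = 19216.0 MB.
= 17.90 GiB.

17.9 GiB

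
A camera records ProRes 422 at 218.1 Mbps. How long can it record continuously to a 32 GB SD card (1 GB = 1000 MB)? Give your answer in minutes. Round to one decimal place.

19.6 minutes

Capacity: 32 GB = 256,000 Mb.
Recording time: 256,000 / 218.100 = 1,174 s ≈ 19.6 minutes.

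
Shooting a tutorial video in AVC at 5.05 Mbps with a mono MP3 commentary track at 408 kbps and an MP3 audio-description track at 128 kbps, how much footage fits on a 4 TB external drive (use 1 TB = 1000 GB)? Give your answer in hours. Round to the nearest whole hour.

1591 hours

Audio total: 408 + 128 = 536 kbps = 0.536 Mbps.
Total bitrate: 5.05 + 0.536 = 5.586 Mbps.
Capacity: 4 TB = 32,000,000 Mb.
Recording time: 32,000,000 / 5.586 = 5,728,607 s ≈ 1,591 hours.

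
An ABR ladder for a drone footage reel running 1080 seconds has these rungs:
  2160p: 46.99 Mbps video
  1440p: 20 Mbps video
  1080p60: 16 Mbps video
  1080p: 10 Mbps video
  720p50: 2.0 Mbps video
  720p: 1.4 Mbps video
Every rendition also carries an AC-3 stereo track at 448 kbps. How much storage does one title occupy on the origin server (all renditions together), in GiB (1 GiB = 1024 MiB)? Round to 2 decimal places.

12.46 GiB

Audio: 448 kbps = 0.448 Mbps.
Sum of rendition bitrates: (46.99+0.448) + (20+0.448) + (16+0.448) + (10+0.448) + (2.0+0.448) + (1.4+0.448) = 99.078 Mbps.
× 1080 s = 107,004 Mb = 13,376 MB = 12.46 GiB.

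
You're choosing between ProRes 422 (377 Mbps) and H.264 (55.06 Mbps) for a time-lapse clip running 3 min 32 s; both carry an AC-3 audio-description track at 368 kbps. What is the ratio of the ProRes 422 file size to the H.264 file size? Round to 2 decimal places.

3 min 32 s = 212 s
Audio: 368 kbps = 0.368 Mbps.
ProRes 422: 377.368 Mbps × 212 s = 80002.0 Mb = 10.000 GB.
H.264: 55.428 Mbps × 212 s = 11750.7 Mb = 1.469 GB.
Ratio: 10.000 / 1.469 = 6.808.

6.81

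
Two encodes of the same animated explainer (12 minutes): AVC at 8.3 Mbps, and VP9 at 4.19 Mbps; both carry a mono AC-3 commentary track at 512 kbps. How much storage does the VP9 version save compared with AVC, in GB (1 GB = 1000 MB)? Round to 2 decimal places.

0.37 GB

12 min = 720 s
Audio: 512 kbps = 0.512 Mbps.
AVC: 8.812 Mbps × 720 s = 6344.6 Mb = 0.793 GB.
VP9: 4.702 Mbps × 720 s = 3385.4 Mb = 0.423 GB.
Saving: 0.793 − 0.423 = 0.370 GB.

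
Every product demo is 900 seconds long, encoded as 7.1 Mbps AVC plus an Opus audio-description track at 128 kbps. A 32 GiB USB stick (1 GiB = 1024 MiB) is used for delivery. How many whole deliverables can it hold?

Audio: 128 kbps = 0.128 Mbps.
Total bitrate: 7.228 Mbps.
Per item: 7.228 Mbps × 900 s = 6,505 Mb = 813.1 MB.
Capacity: 32 GiB = 274,878 Mb; 42.26 items → 42 complete.

42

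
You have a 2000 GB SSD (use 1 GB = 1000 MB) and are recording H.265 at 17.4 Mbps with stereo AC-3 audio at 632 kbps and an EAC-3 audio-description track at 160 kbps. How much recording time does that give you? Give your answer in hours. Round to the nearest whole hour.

244 hours

Audio total: 632 + 160 = 792 kbps = 0.792 Mbps.
Total bitrate: 17.4 + 0.792 = 18.192 Mbps.
Capacity: 2000 GB = 16,000,000 Mb.
Recording time: 16,000,000 / 18.192 = 879,507 s ≈ 244 hours.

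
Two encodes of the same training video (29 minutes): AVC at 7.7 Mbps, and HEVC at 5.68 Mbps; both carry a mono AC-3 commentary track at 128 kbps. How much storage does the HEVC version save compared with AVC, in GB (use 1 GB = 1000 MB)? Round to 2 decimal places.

29 min = 1740 s
Audio: 128 kbps = 0.128 Mbps.
AVC: 7.828 Mbps × 1740 s = 13620.7 Mb = 1.703 GB.
HEVC: 5.808 Mbps × 1740 s = 10105.9 Mb = 1.263 GB.
Saving: 1.703 − 1.263 = 0.439 GB.

0.44 GB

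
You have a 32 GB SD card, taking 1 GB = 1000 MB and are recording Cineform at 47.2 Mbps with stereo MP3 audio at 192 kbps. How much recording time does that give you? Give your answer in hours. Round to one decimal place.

1.5 hours

Audio: 192 kbps = 0.192 Mbps.
Total bitrate: 47.2 + 0.192 = 47.392 Mbps.
Capacity: 32 GB = 256,000 Mb.
Recording time: 256,000 / 47.392 = 5,402 s ≈ 1.50 hours.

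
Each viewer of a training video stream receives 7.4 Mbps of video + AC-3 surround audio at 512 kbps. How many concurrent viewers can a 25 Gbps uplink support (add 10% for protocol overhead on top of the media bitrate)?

Audio: 512 kbps = 0.512 Mbps.
Per-viewer media rate: 7.912 Mbps.
On the wire with 10% overhead: 8.703 Mbps.
25 Gbps = 25,000 Mbps; 25,000 / 8.703 = 2872.51 → 2872 viewers.

2872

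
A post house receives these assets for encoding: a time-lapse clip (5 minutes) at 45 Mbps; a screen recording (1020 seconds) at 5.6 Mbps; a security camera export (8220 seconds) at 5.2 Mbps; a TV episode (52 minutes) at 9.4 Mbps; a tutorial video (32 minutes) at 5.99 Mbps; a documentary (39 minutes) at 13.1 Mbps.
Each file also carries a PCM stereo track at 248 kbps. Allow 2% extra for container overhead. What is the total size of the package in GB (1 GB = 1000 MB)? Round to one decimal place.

17.5 GB

Audio: 248 kbps = 0.248 Mbps.
time-lapse clip: 45.248 Mbps × 300 s × 1.02 = 13845.9 Mb
screen recording: 5.848 Mbps × 1020 s × 1.02 = 6084.3 Mb
security camera export: 5.448 Mbps × 8220 s × 1.02 = 45678.2 Mb
TV episode: 9.648 Mbps × 3120 s × 1.02 = 30703.8 Mb
tutorial video: 6.238 Mbps × 1920 s × 1.02 = 12216.5 Mb
documentary: 13.348 Mbps × 2340 s × 1.02 = 31859.0 Mb
Total: 140387.7 Mb = 17548.5 MB.
= 17.55 GB.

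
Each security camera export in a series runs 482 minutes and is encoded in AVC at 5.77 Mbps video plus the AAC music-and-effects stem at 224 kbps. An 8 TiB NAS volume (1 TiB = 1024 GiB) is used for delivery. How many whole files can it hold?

405

482 min = 28920 s
Audio: 224 kbps = 0.224 Mbps.
Total bitrate: 5.994 Mbps.
Per item: 5.994 Mbps × 28920 s = 173,346 Mb = 21,668 MB.
Capacity: 8 TiB = 70,368,744 Mb; 405.94 items → 405 complete.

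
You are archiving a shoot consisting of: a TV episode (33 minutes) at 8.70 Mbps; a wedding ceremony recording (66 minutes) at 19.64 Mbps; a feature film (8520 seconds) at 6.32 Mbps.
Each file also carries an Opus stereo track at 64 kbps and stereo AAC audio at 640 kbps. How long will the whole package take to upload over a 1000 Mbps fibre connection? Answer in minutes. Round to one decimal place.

2.7 minutes

Audio total: 64 + 640 = 704 kbps = 0.704 Mbps.
TV episode: 9.404 Mbps × 1980 s = 18619.9 Mb
wedding ceremony recording: 20.344 Mbps × 3960 s = 80562.2 Mb
feature film: 7.024 Mbps × 8520 s = 59844.5 Mb
Total: 159026.6 Mb = 19878.3 MB.
At 1000 Mbps: 159026.6 / 1000 = 159 s ≈ 2.65 minutes.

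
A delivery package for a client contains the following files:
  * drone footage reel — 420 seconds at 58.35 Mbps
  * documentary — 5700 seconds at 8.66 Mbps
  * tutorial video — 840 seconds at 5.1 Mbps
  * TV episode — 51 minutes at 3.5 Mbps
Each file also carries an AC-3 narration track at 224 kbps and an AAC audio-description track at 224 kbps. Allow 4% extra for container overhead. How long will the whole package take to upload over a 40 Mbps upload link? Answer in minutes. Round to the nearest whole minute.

Audio total: 224 + 224 = 448 kbps = 0.448 Mbps.
drone footage reel: 58.798 Mbps × 420 s × 1.04 = 25683.0 Mb
documentary: 9.108 Mbps × 5700 s × 1.04 = 53992.2 Mb
tutorial video: 5.548 Mbps × 840 s × 1.04 = 4846.7 Mb
TV episode: 3.948 Mbps × 3060 s × 1.04 = 12564.1 Mb
Total: 97086.0 Mb = 12135.8 MB.
At 40 Mbps: 97086.0 / 40 = 2427 s ≈ 40.5 minutes.

40 minutes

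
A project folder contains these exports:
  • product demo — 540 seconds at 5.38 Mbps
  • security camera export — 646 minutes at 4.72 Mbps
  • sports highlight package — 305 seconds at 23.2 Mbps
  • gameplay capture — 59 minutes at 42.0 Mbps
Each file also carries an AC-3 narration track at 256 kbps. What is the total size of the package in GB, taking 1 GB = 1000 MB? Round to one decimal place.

44.1 GB

Audio: 256 kbps = 0.256 Mbps.
product demo: 5.636 Mbps × 540 s = 3043.4 Mb
security camera export: 4.976 Mbps × 38760 s = 192869.8 Mb
sports highlight package: 23.456 Mbps × 305 s = 7154.1 Mb
gameplay capture: 42.256 Mbps × 3540 s = 149586.2 Mb
Total: 352653.5 Mb = 44081.7 MB.
= 44.08 GB.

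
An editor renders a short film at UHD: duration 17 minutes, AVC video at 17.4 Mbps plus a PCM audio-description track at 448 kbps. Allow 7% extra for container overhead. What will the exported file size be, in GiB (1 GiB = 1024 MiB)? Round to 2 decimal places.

2.27 GiB

17 min = 1020 s
Audio: 448 kbps = 0.448 Mbps.
Total bitrate: 17.4 + 0.448 = 17.848 Mbps.
Stream data: 17.848 Mbps × 1020 s = 18205.0 Mb.
With 7% container overhead: ×1.07.
19,479 Mb = 2,434,913,400 bytes ÷ 1,073,741,824 = 2.268 GiB.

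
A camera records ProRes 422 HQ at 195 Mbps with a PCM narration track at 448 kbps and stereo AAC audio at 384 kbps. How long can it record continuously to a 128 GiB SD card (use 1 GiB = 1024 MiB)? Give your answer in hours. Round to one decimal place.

1.6 hours

Audio total: 448 + 384 = 832 kbps = 0.832 Mbps.
Total bitrate: 195 + 0.832 = 195.832 Mbps.
Capacity: 128 GiB = 1,099,512 Mb.
Recording time: 1,099,512 / 195.832 = 5,615 s ≈ 1.56 hours.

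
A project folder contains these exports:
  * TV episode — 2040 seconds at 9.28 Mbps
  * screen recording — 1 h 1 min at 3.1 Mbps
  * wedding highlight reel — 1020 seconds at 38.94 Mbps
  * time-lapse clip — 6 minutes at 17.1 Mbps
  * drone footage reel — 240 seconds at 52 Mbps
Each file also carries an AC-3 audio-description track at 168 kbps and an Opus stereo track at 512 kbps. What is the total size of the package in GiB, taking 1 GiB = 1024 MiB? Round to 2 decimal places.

10.90 GiB

Audio total: 168 + 512 = 680 kbps = 0.680 Mbps.
TV episode: 9.960 Mbps × 2040 s = 20318.4 Mb
screen recording: 3.780 Mbps × 3660 s = 13834.8 Mb
wedding highlight reel: 39.620 Mbps × 1020 s = 40412.4 Mb
time-lapse clip: 17.780 Mbps × 360 s = 6400.8 Mb
drone footage reel: 52.680 Mbps × 240 s = 12643.2 Mb
Total: 93609.6 Mb = 11701.2 MB.
= 10.90 GiB.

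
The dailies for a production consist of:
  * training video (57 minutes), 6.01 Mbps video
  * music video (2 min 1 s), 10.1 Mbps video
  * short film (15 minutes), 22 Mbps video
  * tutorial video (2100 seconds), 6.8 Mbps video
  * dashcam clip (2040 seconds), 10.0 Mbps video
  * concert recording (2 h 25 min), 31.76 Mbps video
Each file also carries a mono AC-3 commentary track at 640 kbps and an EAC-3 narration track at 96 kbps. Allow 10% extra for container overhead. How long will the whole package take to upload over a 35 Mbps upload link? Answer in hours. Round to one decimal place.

3.2 hours

Audio total: 640 + 96 = 736 kbps = 0.736 Mbps.
training video: 6.746 Mbps × 3420 s × 1.10 = 25378.5 Mb
music video: 10.836 Mbps × 121 s × 1.10 = 1442.3 Mb
short film: 22.736 Mbps × 900 s × 1.10 = 22508.6 Mb
tutorial video: 7.536 Mbps × 2100 s × 1.10 = 17408.2 Mb
dashcam clip: 10.736 Mbps × 2040 s × 1.10 = 24091.6 Mb
concert recording: 32.496 Mbps × 8700 s × 1.10 = 310986.7 Mb
Total: 401815.8 Mb = 50227.0 MB.
At 35 Mbps: 401815.8 / 35 = 11480 s ≈ 3.19 hours.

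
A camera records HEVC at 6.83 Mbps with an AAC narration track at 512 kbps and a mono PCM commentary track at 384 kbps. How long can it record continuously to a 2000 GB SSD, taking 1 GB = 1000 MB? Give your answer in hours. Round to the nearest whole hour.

575 hours

Audio total: 512 + 384 = 896 kbps = 0.896 Mbps.
Total bitrate: 6.83 + 0.896 = 7.726 Mbps.
Capacity: 2000 GB = 16,000,000 Mb.
Recording time: 16,000,000 / 7.726 = 2,070,929 s ≈ 575 hours.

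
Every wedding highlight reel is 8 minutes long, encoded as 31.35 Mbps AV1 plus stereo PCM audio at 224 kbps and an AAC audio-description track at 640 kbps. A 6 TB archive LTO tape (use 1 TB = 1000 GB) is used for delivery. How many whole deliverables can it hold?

3104

8 min = 480 s
Audio total: 224 + 640 = 864 kbps = 0.864 Mbps.
Total bitrate: 32.214 Mbps.
Per item: 32.214 Mbps × 480 s = 15,463 Mb = 1,933 MB.
Capacity: 6 TB = 48,000,000 Mb; 3104.24 items → 3104 complete.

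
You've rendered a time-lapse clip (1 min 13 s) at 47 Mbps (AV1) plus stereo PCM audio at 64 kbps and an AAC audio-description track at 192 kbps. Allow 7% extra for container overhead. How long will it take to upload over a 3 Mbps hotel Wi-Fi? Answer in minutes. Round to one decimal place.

1 min 13 s = 73 s
Audio total: 64 + 192 = 256 kbps = 0.256 Mbps.
Total bitrate: 47.256 Mbps.
File: 47.256 Mbps × 73 s = 3449.7 Mb.
With 7% container overhead: ×1.07. → 3691.2 Mb.
At 3 Mbps: 3691.2 / 3 = 1230.4 s ≈ 20.5 minutes.

20.5 minutes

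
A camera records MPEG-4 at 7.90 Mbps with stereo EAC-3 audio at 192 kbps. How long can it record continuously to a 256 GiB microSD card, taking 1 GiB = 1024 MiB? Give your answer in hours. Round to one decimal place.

Audio: 192 kbps = 0.192 Mbps.
Total bitrate: 7.90 + 0.192 = 8.092 Mbps.
Capacity: 256 GiB = 2,199,023 Mb.
Recording time: 2,199,023 / 8.092 = 271,753 s ≈ 75.5 hours.

75.5 hours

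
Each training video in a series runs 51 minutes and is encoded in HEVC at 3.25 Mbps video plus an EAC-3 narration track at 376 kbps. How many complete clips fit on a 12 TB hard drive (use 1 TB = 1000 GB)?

51 min = 3060 s
Audio: 376 kbps = 0.376 Mbps.
Total bitrate: 3.626 Mbps.
Per item: 3.626 Mbps × 3060 s = 11,096 Mb = 1,387 MB.
Capacity: 12 TB = 96,000,000 Mb; 8652.11 items → 8652 complete.

8652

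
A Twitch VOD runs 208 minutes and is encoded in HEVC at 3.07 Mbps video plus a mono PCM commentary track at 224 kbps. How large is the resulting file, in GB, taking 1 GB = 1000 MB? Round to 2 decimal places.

208 min = 12480 s
Audio: 224 kbps = 0.224 Mbps.
Total bitrate: 3.07 + 0.224 = 3.294 Mbps.
Stream data: 3.294 Mbps × 12480 s = 41109.1 Mb.
41,109 Mb ÷ 8 = 5,139 MB → 5.139 GB.

5.14 GB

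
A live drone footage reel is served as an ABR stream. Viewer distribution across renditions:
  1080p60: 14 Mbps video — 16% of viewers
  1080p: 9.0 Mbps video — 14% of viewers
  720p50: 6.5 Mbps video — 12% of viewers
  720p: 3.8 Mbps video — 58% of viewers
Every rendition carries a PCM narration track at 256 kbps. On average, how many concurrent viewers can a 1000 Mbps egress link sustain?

Audio: 256 kbps = 0.256 Mbps.
Average per-viewer bitrate: 0.16×14.256 + 0.14×9.256 + 0.12×6.756 + 0.58×4.056 = 6.740 Mbps.
1000 Mbps = 1,000 Mbps; 1,000 / 6.740 = 148.37 → 148.

148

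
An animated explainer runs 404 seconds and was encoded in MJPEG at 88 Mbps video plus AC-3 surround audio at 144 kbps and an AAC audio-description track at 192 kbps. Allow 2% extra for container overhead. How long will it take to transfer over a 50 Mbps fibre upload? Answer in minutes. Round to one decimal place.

12.1 minutes

Audio total: 144 + 192 = 336 kbps = 0.336 Mbps.
Total bitrate: 88.336 Mbps.
File: 88.336 Mbps × 404 s = 35687.7 Mb.
With 2% container overhead: ×1.02. → 36401.5 Mb.
At 50 Mbps: 36401.5 / 50 = 728.0 s ≈ 12.1 minutes.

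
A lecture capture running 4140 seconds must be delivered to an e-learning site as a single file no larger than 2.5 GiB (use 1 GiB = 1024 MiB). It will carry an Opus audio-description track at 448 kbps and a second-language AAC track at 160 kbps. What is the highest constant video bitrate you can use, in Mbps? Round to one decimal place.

4.6 Mbps

Budget: 2.5 GiB = 21474.8 Mb.
Total bitrate budget: 21474.8 Mb / 4140 s = 5.187 Mbps.
Audio total: 448 + 160 = 608 kbps = 0.608 Mbps.
Video: 5.187 − 0.608 = 4.579 Mbps.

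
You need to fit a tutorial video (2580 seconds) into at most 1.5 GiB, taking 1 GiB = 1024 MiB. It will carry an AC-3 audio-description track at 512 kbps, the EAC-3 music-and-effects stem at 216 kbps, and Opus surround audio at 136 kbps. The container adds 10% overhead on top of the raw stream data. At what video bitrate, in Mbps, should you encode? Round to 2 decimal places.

3.68 Mbps

Budget: 1.5 GiB = 12884.9 Mb.
Stream payload after overhead: 12884.9 / 1.10 = 11713.5 Mb.
Total bitrate budget: 11713.5 Mb / 2580 s = 4.540 Mbps.
Audio total: 512 + 216 + 136 = 864 kbps = 0.864 Mbps.
Video: 4.540 − 0.864 = 3.676 Mbps.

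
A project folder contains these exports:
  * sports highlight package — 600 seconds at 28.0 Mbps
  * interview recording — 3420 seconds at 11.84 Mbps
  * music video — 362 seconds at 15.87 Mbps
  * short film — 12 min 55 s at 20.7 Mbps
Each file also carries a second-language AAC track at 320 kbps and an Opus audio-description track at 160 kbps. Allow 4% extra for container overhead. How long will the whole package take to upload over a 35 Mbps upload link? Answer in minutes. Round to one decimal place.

40.4 minutes

Audio total: 320 + 160 = 480 kbps = 0.480 Mbps.
sports highlight package: 28.480 Mbps × 600 s × 1.04 = 17771.5 Mb
interview recording: 12.320 Mbps × 3420 s × 1.04 = 43819.8 Mb
music video: 16.350 Mbps × 362 s × 1.04 = 6155.4 Mb
short film: 21.180 Mbps × 775 s × 1.04 = 17071.1 Mb
Total: 84817.8 Mb = 10602.2 MB.
At 35 Mbps: 84817.8 / 35 = 2423 s ≈ 40.4 minutes.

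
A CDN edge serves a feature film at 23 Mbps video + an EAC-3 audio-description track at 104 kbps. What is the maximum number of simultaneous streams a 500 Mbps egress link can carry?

Audio: 104 kbps = 0.104 Mbps.
Per-viewer media rate: 23.104 Mbps.
500 Mbps = 500.0 Mbps; 500.0 / 23.104 = 21.64 → 21 viewers.

21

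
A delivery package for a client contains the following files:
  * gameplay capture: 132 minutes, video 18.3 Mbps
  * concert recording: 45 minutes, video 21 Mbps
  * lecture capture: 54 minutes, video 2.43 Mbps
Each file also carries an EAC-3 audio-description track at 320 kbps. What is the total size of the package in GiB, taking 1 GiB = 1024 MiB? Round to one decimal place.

Audio: 320 kbps = 0.320 Mbps.
gameplay capture: 18.620 Mbps × 7920 s = 147470.4 Mb
concert recording: 21.320 Mbps × 2700 s = 57564.0 Mb
lecture capture: 2.750 Mbps × 3240 s = 8910.0 Mb
Total: 213944.4 Mb = 26743.0 MB.
= 24.91 GiB.

24.9 GiB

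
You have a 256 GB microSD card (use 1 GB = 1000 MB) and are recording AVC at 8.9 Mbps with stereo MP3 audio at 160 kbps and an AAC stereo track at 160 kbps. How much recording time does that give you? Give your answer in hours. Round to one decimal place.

61.7 hours

Audio total: 160 + 160 = 320 kbps = 0.320 Mbps.
Total bitrate: 8.9 + 0.320 = 9.220 Mbps.
Capacity: 256 GB = 2,048,000 Mb.
Recording time: 2,048,000 / 9.220 = 222,126 s ≈ 61.7 hours.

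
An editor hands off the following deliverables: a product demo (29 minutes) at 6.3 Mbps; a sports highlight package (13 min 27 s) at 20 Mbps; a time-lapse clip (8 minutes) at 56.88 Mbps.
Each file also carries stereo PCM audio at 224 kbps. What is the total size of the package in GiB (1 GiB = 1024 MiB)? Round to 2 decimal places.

Audio: 224 kbps = 0.224 Mbps.
product demo: 6.524 Mbps × 1740 s = 11351.8 Mb
sports highlight package: 20.224 Mbps × 807 s = 16320.8 Mb
time-lapse clip: 57.104 Mbps × 480 s = 27409.9 Mb
Total: 55082.4 Mb = 6885.3 MB.
= 6.412 GiB.

6.41 GiB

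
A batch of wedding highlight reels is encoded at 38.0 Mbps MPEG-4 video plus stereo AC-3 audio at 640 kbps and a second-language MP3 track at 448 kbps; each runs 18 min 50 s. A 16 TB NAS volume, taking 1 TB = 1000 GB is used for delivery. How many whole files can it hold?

2897

18 min 50 s = 1130 s
Audio total: 640 + 448 = 1088 kbps = 1.088 Mbps.
Total bitrate: 39.088 Mbps.
Per item: 39.088 Mbps × 1130 s = 44,169 Mb = 5,521 MB.
Capacity: 16 TB = 128,000,000 Mb; 2897.93 items → 2897 complete.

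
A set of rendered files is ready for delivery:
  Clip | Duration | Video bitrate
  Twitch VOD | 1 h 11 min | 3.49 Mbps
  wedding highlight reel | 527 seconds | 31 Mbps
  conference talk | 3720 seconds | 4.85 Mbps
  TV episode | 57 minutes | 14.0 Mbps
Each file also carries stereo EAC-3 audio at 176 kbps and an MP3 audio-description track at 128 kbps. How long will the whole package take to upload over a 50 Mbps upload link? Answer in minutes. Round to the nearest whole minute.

Audio total: 176 + 128 = 304 kbps = 0.304 Mbps.
Twitch VOD: 3.794 Mbps × 4260 s = 16162.4 Mb
wedding highlight reel: 31.304 Mbps × 527 s = 16497.2 Mb
conference talk: 5.154 Mbps × 3720 s = 19172.9 Mb
TV episode: 14.304 Mbps × 3420 s = 48919.7 Mb
Total: 100752.2 Mb = 12594.0 MB.
At 50 Mbps: 100752.2 / 50 = 2015 s ≈ 33.6 minutes.

34 minutes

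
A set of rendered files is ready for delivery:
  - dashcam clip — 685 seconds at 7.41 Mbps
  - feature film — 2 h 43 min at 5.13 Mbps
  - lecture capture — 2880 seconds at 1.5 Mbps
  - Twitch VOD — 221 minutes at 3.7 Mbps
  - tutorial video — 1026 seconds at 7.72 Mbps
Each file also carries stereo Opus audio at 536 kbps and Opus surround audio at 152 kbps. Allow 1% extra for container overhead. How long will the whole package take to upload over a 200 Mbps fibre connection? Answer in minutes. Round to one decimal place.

Audio total: 536 + 152 = 688 kbps = 0.688 Mbps.
dashcam clip: 8.098 Mbps × 685 s × 1.01 = 5602.6 Mb
feature film: 5.818 Mbps × 9780 s × 1.01 = 57469.0 Mb
lecture capture: 2.188 Mbps × 2880 s × 1.01 = 6364.5 Mb
Twitch VOD: 4.388 Mbps × 13260 s × 1.01 = 58766.7 Mb
tutorial video: 8.408 Mbps × 1026 s × 1.01 = 8712.9 Mb
Total: 136915.7 Mb = 17114.5 MB.
At 200 Mbps: 136915.7 / 200 = 685 s ≈ 11.4 minutes.

11.4 minutes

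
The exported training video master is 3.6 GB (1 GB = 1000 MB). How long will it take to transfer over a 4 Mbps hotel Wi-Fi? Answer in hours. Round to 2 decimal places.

File: 3.6 GB = 28800.0 Mb.
At 4 Mbps: 28800.0 / 4 = 7200.0 s ≈ 2 hours.

2.00 hours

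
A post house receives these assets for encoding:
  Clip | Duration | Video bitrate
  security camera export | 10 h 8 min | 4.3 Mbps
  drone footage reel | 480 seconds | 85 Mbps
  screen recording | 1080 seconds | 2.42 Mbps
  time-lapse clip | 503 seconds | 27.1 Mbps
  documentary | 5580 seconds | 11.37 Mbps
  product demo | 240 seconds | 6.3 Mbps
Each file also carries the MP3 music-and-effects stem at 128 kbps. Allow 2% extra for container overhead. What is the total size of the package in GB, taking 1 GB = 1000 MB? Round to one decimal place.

Audio: 128 kbps = 0.128 Mbps.
security camera export: 4.428 Mbps × 36480 s × 1.02 = 164764.1 Mb
drone footage reel: 85.128 Mbps × 480 s × 1.02 = 41678.7 Mb
screen recording: 2.548 Mbps × 1080 s × 1.02 = 2806.9 Mb
time-lapse clip: 27.228 Mbps × 503 s × 1.02 = 13969.6 Mb
documentary: 11.498 Mbps × 5580 s × 1.02 = 65442.0 Mb
product demo: 6.428 Mbps × 240 s × 1.02 = 1573.6 Mb
Total: 290234.8 Mb = 36279.4 MB.
= 36.28 GB.

36.3 GB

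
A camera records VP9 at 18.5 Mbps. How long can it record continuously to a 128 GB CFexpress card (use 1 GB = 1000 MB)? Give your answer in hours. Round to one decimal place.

15.4 hours

Capacity: 128 GB = 1,024,000 Mb.
Recording time: 1,024,000 / 18.500 = 55,351 s ≈ 15.4 hours.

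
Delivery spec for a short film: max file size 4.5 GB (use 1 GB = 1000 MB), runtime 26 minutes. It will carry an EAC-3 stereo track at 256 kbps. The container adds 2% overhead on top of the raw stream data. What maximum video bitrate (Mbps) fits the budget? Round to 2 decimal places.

22.37 Mbps

Budget: 4.5 GB = 36000.0 Mb.
Stream payload after overhead: 36000.0 / 1.02 = 35294.1 Mb.
26 min = 1560 s
Total bitrate budget: 35294.1 Mb / 1560 s = 22.624 Mbps.
Audio: 256 kbps = 0.256 Mbps.
Video: 22.624 − 0.256 = 22.368 Mbps.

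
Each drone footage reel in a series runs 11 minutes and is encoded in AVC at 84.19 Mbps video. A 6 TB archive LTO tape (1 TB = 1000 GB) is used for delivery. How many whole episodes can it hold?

11 min = 660 s
Per item: 84.190 Mbps × 660 s = 55,565 Mb = 6,946 MB.
Capacity: 6 TB = 48,000,000 Mb; 863.85 items → 863 complete.

863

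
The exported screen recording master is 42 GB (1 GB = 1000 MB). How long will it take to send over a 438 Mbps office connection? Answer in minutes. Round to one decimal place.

12.8 minutes

File: 42 GB = 336000.0 Mb.
At 438 Mbps: 336000.0 / 438 = 767.1 s ≈ 12.8 minutes.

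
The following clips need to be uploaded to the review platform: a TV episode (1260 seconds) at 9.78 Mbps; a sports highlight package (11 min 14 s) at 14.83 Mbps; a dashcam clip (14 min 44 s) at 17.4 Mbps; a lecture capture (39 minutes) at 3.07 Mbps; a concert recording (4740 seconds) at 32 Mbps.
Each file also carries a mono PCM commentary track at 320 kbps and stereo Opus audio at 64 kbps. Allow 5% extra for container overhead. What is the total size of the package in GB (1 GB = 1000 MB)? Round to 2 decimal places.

Audio total: 320 + 64 = 384 kbps = 0.384 Mbps.
TV episode: 10.164 Mbps × 1260 s × 1.05 = 13447.0 Mb
sports highlight package: 15.214 Mbps × 674 s × 1.05 = 10766.9 Mb
dashcam clip: 17.784 Mbps × 884 s × 1.05 = 16507.1 Mb
lecture capture: 3.454 Mbps × 2340 s × 1.05 = 8486.5 Mb
concert recording: 32.384 Mbps × 4740 s × 1.05 = 161175.2 Mb
Total: 210382.7 Mb = 26297.8 MB.
= 26.30 GB.

26.30 GB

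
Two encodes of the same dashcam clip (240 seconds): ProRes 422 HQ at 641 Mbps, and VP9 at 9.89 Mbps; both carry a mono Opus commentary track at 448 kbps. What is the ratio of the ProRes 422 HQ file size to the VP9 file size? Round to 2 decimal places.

Audio: 448 kbps = 0.448 Mbps.
ProRes 422 HQ: 641.448 Mbps × 240 s = 153947.5 Mb = 17.922 GiB.
VP9: 10.338 Mbps × 240 s = 2481.1 Mb = 0.289 GiB.
Ratio: 17.922 / 0.289 = 62.048.

62.05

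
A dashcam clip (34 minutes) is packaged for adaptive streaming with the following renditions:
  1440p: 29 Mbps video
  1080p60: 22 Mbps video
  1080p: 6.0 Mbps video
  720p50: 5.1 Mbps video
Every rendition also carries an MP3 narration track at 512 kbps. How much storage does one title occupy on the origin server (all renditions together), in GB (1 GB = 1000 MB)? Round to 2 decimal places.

16.36 GB

34 min = 2040 s
Audio: 512 kbps = 0.512 Mbps.
Sum of rendition bitrates: (29+0.512) + (22+0.512) + (6.0+0.512) + (5.1+0.512) = 64.148 Mbps.
× 2040 s = 130,862 Mb = 16,358 MB = 16.36 GB.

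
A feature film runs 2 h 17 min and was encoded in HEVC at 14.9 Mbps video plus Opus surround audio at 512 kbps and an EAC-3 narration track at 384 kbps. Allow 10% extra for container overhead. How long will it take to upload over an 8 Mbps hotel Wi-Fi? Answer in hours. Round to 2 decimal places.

4.96 hours

2 h 17 min = 137 min = 8220 s
Audio total: 512 + 384 = 896 kbps = 0.896 Mbps.
Total bitrate: 15.796 Mbps.
File: 15.796 Mbps × 8220 s = 129843.1 Mb.
With 10% container overhead: ×1.10. → 142827.4 Mb.
At 8 Mbps: 142827.4 / 8 = 17853.4 s ≈ 4.96 hours.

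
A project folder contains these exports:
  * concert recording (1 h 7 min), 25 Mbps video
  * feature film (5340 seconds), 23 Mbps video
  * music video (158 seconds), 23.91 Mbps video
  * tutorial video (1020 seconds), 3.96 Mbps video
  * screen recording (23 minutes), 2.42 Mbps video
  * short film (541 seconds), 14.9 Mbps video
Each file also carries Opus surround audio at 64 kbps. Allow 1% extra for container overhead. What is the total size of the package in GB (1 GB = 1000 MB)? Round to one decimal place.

30.7 GB

Audio: 64 kbps = 0.064 Mbps.
concert recording: 25.064 Mbps × 4020 s × 1.01 = 101764.9 Mb
feature film: 23.064 Mbps × 5340 s × 1.01 = 124393.4 Mb
music video: 23.974 Mbps × 158 s × 1.01 = 3825.8 Mb
tutorial video: 4.024 Mbps × 1020 s × 1.01 = 4145.5 Mb
screen recording: 2.484 Mbps × 1380 s × 1.01 = 3462.2 Mb
short film: 14.964 Mbps × 541 s × 1.01 = 8176.5 Mb
Total: 245768.2 Mb = 30721.0 MB.
= 30.72 GB.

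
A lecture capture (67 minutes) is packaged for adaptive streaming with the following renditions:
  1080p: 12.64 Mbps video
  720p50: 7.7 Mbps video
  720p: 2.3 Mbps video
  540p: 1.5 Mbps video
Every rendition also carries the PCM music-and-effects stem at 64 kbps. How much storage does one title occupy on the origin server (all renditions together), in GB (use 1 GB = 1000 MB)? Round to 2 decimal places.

12.26 GB

67 min = 4020 s
Audio: 64 kbps = 0.064 Mbps.
Sum of rendition bitrates: (12.64+0.064) + (7.7+0.064) + (2.3+0.064) + (1.5+0.064) = 24.396 Mbps.
× 4020 s = 98,072 Mb = 12,259 MB = 12.26 GB.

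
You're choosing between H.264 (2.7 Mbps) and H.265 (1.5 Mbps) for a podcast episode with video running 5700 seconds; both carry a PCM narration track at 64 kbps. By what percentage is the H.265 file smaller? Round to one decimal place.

Audio: 64 kbps = 0.064 Mbps.
H.264: 2.764 Mbps × 5700 s = 15754.8 Mb = 1.969 GB.
H.265: 1.564 Mbps × 5700 s = 8914.8 Mb = 1.114 GB.
Reduction: (1 − 1.114/1.969) × 100 = 43.42%.

43.4%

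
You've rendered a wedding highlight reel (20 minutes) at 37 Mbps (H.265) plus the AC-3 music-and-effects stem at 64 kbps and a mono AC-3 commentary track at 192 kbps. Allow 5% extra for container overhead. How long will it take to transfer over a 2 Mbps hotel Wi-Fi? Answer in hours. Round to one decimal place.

20 min = 1200 s
Audio total: 64 + 192 = 256 kbps = 0.256 Mbps.
Total bitrate: 37.256 Mbps.
File: 37.256 Mbps × 1200 s = 44707.2 Mb.
With 5% container overhead: ×1.05. → 46942.6 Mb.
At 2 Mbps: 46942.6 / 2 = 23471.3 s ≈ 6.52 hours.

6.5 hours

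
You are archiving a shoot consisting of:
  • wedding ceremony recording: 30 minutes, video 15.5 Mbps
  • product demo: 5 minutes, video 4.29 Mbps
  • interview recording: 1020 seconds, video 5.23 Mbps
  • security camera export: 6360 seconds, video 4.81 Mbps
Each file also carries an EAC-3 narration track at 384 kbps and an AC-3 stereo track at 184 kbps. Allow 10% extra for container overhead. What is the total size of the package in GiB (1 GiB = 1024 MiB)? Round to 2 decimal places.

Audio total: 384 + 184 = 568 kbps = 0.568 Mbps.
wedding ceremony recording: 16.068 Mbps × 1800 s × 1.10 = 31814.6 Mb
product demo: 4.858 Mbps × 300 s × 1.10 = 1603.1 Mb
interview recording: 5.798 Mbps × 1020 s × 1.10 = 6505.4 Mb
security camera export: 5.378 Mbps × 6360 s × 1.10 = 37624.5 Mb
Total: 77547.6 Mb = 9693.5 MB.
= 9.028 GiB.

9.03 GiB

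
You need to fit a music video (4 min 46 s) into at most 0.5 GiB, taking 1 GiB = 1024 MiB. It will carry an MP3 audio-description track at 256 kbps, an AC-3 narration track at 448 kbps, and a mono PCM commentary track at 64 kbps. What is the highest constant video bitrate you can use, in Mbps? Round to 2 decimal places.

14.25 Mbps

Budget: 0.5 GiB = 4295.0 Mb.
4 min 46 s = 286 s
Total bitrate budget: 4295.0 Mb / 286 s = 15.017 Mbps.
Audio total: 256 + 448 + 64 = 768 kbps = 0.768 Mbps.
Video: 15.017 − 0.768 = 14.249 Mbps.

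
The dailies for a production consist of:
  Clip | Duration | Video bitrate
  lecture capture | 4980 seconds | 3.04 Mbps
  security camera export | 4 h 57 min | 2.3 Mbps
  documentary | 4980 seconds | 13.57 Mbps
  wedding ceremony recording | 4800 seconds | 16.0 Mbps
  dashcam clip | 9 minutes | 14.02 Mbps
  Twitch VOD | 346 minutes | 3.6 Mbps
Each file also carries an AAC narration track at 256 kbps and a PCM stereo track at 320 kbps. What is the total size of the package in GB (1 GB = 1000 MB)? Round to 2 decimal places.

Audio total: 256 + 320 = 576 kbps = 0.576 Mbps.
lecture capture: 3.616 Mbps × 4980 s = 18007.7 Mb
security camera export: 2.876 Mbps × 17820 s = 51250.3 Mb
documentary: 14.146 Mbps × 4980 s = 70447.1 Mb
wedding ceremony recording: 16.576 Mbps × 4800 s = 79564.8 Mb
dashcam clip: 14.596 Mbps × 540 s = 7881.8 Mb
Twitch VOD: 4.176 Mbps × 20760 s = 86693.8 Mb
Total: 313845.5 Mb = 39230.7 MB.
= 39.23 GB.

39.23 GB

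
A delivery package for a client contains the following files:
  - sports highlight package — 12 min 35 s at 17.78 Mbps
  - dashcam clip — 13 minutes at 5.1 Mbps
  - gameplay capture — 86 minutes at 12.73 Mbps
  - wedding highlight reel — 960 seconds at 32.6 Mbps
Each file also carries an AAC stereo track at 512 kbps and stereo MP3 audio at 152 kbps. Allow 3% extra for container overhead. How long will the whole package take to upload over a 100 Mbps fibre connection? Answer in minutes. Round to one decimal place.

Audio total: 512 + 152 = 664 kbps = 0.664 Mbps.
sports highlight package: 18.444 Mbps × 755 s × 1.03 = 14343.0 Mb
dashcam clip: 5.764 Mbps × 780 s × 1.03 = 4630.8 Mb
gameplay capture: 13.394 Mbps × 5160 s × 1.03 = 71186.4 Mb
wedding highlight reel: 33.264 Mbps × 960 s × 1.03 = 32891.4 Mb
Total: 123051.6 Mb = 15381.5 MB.
At 100 Mbps: 123051.6 / 100 = 1231 s ≈ 20.5 minutes.

20.5 minutes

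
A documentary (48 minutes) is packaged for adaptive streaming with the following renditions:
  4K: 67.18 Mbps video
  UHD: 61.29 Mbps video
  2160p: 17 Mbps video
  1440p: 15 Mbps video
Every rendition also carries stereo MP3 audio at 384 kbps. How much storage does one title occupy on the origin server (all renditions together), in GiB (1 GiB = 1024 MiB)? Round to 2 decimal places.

54.32 GiB

48 min = 2880 s
Audio: 384 kbps = 0.384 Mbps.
Sum of rendition bitrates: (67.18+0.384) + (61.29+0.384) + (17+0.384) + (15+0.384) = 162.006 Mbps.
× 2880 s = 466,577 Mb = 58,322 MB = 54.32 GiB.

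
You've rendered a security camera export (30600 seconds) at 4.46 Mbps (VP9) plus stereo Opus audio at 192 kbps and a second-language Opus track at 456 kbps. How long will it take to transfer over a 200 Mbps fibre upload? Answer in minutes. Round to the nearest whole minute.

13 minutes

Audio total: 192 + 456 = 648 kbps = 0.648 Mbps.
Total bitrate: 5.108 Mbps.
File: 5.108 Mbps × 30600 s = 156304.8 Mb.
At 200 Mbps: 156304.8 / 200 = 781.5 s ≈ 13 minutes.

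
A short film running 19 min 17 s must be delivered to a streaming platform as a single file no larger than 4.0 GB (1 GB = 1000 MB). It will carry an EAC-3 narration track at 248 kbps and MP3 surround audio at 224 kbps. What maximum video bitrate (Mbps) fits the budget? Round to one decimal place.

27.2 Mbps

Budget: 4.0 GB = 32000.0 Mb.
19 min 17 s = 1157 s
Total bitrate budget: 32000.0 Mb / 1157 s = 27.658 Mbps.
Audio total: 248 + 224 = 472 kbps = 0.472 Mbps.
Video: 27.658 − 0.472 = 27.186 Mbps.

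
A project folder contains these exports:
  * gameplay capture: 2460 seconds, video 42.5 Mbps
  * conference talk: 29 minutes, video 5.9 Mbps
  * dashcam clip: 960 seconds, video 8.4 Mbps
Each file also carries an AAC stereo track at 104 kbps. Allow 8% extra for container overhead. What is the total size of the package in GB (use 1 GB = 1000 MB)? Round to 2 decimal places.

Audio: 104 kbps = 0.104 Mbps.
gameplay capture: 42.604 Mbps × 2460 s × 1.08 = 113190.3 Mb
conference talk: 6.004 Mbps × 1740 s × 1.08 = 11282.7 Mb
dashcam clip: 8.504 Mbps × 960 s × 1.08 = 8816.9 Mb
Total: 133290.0 Mb = 16661.2 MB.
= 16.66 GB.

16.66 GB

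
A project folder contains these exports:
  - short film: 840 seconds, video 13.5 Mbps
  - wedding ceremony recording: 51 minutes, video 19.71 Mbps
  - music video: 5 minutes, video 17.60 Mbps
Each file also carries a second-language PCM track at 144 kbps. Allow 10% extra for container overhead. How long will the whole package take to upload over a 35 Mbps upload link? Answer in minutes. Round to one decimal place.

40.6 minutes

Audio: 144 kbps = 0.144 Mbps.
short film: 13.644 Mbps × 840 s × 1.10 = 12607.1 Mb
wedding ceremony recording: 19.854 Mbps × 3060 s × 1.10 = 66828.6 Mb
music video: 17.744 Mbps × 300 s × 1.10 = 5855.5 Mb
Total: 85291.1 Mb = 10661.4 MB.
At 35 Mbps: 85291.1 / 35 = 2437 s ≈ 40.6 minutes.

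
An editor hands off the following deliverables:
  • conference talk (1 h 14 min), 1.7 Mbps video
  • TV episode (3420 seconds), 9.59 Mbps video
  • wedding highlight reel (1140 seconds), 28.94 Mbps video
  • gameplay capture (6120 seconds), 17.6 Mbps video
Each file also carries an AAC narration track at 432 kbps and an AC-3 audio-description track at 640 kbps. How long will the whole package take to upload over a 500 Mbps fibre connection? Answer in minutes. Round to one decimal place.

Audio total: 432 + 640 = 1072 kbps = 1.072 Mbps.
conference talk: 2.772 Mbps × 4440 s = 12307.7 Mb
TV episode: 10.662 Mbps × 3420 s = 36464.0 Mb
wedding highlight reel: 30.012 Mbps × 1140 s = 34213.7 Mb
gameplay capture: 18.672 Mbps × 6120 s = 114272.6 Mb
Total: 197258.0 Mb = 24657.3 MB.
At 500 Mbps: 197258.0 / 500 = 395 s ≈ 6.58 minutes.

6.6 minutes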